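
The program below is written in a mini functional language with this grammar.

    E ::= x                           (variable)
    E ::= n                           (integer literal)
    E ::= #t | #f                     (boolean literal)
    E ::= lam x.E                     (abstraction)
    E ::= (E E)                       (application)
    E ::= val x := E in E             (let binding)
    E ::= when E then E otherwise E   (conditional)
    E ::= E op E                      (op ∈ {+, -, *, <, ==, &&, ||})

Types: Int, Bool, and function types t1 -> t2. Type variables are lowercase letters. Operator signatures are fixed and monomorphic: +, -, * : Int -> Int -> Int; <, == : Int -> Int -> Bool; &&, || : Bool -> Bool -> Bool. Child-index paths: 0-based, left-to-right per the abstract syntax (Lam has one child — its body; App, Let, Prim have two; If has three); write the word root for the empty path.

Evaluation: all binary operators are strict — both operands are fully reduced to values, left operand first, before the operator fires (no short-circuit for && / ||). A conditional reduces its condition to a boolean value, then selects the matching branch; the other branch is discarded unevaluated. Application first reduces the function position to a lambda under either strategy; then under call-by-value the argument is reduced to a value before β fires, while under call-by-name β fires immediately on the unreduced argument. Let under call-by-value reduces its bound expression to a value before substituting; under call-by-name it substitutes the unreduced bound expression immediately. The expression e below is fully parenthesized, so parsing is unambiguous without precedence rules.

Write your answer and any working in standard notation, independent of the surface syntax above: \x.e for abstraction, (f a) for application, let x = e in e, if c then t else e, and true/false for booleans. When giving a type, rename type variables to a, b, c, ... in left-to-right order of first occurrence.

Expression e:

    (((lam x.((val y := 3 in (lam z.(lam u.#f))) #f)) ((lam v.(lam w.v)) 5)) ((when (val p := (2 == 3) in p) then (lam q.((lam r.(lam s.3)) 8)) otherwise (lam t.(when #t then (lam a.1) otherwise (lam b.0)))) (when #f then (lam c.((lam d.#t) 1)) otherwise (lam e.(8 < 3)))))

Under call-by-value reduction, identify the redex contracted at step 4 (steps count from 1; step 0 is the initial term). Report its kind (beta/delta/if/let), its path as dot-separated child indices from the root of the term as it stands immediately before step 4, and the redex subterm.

Working:
step 0: (((\x.((let y = 3 in (\z.(\u.false))) false)) ((\v.(\w.v)) 5)) ((if (let p = (2 == 3) in p) then (\q.((\r.(\s.3)) 8)) else (\t.(if true then (\a.1) else (\b.0)))) (if false then (\c.((\d.true) 1)) else (\e.(8 < 3)))))
step 1: [beta@0.1] (((\x.((let y = 3 in (\z.(\u.false))) false)) (\w.5)) ((if (let p = (2 == 3) in p) then (\q.((\r.(\s.3)) 8)) else (\t.(if true then (\a.1) else (\b.0)))) (if false then (\c.((\d.true) 1)) else (\e.(8 < 3)))))
step 2: [beta@0] (((let y = 3 in (\z.(\u.false))) false) ((if (let p = (2 == 3) in p) then (\q.((\r.(\s.3)) 8)) else (\t.(if true then (\a.1) else (\b.0)))) (if false then (\c.((\d.true) 1)) else (\e.(8 < 3)))))
step 3: [let@0.0] (((\z.(\u.false)) false) ((if (let p = (2 == 3) in p) then (\q.((\r.(\s.3)) 8)) else (\t.(if true then (\a.1) else (\b.0)))) (if false then (\c.((\d.true) 1)) else (\e.(8 < 3)))))
step 4: [beta@0] ((\u.false) ((if (let p = (2 == 3) in p) then (\q.((\r.(\s.3)) 8)) else (\t.(if true then (\a.1) else (\b.0)))) (if false then (\c.((\d.true) 1)) else (\e.(8 < 3)))))

Answer: beta at 0 : ((\z.(\u.false)) false)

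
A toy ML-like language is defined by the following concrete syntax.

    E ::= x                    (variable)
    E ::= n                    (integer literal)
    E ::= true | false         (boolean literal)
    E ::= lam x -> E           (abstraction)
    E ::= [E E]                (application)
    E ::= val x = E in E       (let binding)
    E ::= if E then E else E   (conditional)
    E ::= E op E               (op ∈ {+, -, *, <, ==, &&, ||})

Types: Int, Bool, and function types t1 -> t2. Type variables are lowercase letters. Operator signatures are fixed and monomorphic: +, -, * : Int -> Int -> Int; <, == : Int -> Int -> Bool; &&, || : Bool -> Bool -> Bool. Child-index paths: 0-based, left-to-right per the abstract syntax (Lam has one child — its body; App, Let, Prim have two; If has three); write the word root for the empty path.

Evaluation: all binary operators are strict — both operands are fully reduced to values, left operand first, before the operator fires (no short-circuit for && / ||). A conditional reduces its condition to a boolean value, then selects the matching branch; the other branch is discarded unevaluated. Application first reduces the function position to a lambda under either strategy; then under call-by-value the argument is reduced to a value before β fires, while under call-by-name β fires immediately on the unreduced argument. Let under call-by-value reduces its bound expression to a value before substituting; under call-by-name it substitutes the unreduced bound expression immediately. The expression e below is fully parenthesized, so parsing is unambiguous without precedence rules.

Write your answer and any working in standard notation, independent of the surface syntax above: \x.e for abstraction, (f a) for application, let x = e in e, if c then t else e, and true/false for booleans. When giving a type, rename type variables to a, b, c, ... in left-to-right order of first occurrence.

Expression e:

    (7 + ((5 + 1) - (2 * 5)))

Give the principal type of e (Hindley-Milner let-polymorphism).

Answer: Int

Derivation:
  unify Int ~ Int
  unify Int ~ Int
  unify Int ~ Int
  unify Int ~ Int
  unify Int ~ Int
  unify Int ~ Int
  unify Int ~ Int
  unify Int ~ Int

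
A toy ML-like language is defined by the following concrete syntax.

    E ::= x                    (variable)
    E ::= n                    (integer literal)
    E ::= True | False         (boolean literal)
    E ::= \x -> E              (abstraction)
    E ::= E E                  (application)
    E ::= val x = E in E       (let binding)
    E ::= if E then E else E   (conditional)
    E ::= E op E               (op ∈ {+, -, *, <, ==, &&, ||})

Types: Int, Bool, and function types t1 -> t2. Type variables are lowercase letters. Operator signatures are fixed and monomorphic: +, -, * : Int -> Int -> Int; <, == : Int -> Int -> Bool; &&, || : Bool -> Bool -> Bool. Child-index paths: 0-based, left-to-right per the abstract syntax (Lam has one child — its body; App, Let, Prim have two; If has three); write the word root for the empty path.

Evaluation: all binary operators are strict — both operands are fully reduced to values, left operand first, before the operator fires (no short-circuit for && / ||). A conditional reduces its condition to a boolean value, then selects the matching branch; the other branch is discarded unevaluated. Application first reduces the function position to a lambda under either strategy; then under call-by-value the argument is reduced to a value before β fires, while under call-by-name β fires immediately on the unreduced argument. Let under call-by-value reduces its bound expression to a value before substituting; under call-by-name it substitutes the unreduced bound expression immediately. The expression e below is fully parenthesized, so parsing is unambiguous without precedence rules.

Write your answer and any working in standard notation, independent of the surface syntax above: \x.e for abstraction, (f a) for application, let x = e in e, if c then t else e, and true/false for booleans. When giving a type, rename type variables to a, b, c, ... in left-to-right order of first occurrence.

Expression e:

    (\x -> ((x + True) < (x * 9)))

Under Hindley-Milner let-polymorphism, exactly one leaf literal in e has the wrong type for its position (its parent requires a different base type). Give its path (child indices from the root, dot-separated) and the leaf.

Derivation:
x : a
  unify a ~ Int
  unify Bool ~ Int
  FAIL: mismatch Bool ~ Int

Answer: 0.0.1 : true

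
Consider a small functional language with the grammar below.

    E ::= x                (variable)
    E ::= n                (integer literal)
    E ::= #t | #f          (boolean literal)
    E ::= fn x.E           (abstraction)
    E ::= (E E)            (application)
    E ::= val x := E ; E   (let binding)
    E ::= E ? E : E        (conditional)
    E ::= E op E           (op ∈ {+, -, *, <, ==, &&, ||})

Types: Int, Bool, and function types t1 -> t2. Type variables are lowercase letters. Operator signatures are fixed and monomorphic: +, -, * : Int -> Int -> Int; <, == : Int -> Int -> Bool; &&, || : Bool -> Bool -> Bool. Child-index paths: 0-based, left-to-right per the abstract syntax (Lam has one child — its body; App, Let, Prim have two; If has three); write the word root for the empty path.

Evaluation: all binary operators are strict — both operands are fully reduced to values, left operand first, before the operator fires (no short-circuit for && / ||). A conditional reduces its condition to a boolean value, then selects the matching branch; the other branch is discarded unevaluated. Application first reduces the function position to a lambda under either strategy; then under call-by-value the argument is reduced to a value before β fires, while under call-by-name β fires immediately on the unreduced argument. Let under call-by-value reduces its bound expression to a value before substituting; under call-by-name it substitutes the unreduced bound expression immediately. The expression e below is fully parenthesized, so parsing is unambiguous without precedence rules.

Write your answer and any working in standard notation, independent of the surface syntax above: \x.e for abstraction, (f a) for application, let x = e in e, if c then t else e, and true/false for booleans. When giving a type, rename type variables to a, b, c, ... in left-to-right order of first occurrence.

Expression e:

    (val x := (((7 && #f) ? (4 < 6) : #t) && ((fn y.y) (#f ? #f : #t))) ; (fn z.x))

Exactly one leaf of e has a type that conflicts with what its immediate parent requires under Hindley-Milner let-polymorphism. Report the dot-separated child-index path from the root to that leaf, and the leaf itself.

Answer: 0.0.0.0 : 7

Trace:
  unify Int ~ Bool
  FAIL: mismatch Int ~ Bool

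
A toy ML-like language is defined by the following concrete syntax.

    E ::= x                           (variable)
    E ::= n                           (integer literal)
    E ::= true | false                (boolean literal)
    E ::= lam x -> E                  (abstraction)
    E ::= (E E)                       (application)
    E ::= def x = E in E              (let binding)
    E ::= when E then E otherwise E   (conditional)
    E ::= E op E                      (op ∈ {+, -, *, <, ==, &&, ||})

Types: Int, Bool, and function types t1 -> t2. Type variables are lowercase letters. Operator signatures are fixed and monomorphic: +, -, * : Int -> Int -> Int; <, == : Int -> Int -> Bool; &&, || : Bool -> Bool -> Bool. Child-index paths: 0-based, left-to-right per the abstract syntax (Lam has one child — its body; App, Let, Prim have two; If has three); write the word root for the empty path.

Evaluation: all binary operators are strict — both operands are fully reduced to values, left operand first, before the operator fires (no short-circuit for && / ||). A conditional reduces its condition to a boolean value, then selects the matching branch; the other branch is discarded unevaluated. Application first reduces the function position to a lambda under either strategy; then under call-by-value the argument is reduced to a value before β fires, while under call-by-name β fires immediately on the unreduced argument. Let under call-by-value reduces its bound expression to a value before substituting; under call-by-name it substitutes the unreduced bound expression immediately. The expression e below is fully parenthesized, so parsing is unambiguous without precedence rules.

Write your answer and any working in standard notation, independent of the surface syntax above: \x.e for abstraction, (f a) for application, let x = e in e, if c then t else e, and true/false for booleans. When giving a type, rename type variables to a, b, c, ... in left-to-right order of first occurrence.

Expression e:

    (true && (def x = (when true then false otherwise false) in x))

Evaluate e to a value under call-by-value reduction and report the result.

Trace:
step 0: (true && (let x = (if true then false else false) in x))
step 1: [if@1.0] (true && (let x = false in x))
step 2: [let@1] (true && false)
step 3: [delta@root] false

Answer: false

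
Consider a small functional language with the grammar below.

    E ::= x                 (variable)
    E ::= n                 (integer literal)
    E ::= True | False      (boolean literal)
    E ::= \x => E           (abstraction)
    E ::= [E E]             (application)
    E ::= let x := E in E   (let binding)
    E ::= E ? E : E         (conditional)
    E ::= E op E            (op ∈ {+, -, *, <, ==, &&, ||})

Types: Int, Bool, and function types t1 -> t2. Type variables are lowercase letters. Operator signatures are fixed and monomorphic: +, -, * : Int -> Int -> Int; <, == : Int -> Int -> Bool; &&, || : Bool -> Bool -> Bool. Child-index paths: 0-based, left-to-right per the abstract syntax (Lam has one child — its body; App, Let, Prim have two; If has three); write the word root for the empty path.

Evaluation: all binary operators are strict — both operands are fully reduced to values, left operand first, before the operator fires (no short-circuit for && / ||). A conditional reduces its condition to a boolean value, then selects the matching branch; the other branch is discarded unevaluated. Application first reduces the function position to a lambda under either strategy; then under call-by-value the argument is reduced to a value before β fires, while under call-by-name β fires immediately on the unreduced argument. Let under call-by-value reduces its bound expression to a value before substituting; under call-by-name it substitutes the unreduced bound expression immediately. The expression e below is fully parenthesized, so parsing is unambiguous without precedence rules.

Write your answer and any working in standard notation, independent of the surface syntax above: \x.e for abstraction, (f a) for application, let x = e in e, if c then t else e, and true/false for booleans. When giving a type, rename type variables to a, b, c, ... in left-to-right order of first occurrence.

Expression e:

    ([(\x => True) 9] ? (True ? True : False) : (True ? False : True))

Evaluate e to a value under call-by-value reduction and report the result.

Trace:
step 0: (if ((\x.true) 9) then (if true then true else false) else (if true then false else true))
step 1: [beta@0] (if true then (if true then true else false) else (if true then false else true))
step 2: [if@root] (if true then true else false)
step 3: [if@root] true

Answer: true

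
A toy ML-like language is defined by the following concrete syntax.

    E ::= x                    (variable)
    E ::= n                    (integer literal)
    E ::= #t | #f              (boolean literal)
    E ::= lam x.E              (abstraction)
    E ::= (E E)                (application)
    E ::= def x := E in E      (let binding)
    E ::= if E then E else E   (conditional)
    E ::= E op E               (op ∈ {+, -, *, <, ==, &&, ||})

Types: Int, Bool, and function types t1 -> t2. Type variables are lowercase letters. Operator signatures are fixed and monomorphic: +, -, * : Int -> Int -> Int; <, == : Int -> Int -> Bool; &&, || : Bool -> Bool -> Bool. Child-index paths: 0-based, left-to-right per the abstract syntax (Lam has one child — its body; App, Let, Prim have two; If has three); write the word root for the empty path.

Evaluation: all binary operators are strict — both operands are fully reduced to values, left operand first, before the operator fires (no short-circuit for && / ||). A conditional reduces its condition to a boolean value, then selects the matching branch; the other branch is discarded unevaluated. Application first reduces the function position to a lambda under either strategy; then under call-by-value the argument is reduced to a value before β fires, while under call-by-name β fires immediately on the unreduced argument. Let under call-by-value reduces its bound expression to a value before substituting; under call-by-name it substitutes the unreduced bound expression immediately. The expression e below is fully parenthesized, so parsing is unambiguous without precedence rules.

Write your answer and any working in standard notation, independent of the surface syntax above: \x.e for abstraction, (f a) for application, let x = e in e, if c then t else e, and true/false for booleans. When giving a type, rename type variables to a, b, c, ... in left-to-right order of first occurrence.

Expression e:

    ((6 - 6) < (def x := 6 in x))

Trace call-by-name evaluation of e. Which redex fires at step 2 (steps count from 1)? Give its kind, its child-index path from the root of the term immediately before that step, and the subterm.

Answer: let at 1 : (let x = 6 in x)

Trace:
step 0: ((6 - 6) < (let x = 6 in x))
step 1: [delta@0] (0 < (let x = 6 in x))
step 2: [let@1] (0 < 6)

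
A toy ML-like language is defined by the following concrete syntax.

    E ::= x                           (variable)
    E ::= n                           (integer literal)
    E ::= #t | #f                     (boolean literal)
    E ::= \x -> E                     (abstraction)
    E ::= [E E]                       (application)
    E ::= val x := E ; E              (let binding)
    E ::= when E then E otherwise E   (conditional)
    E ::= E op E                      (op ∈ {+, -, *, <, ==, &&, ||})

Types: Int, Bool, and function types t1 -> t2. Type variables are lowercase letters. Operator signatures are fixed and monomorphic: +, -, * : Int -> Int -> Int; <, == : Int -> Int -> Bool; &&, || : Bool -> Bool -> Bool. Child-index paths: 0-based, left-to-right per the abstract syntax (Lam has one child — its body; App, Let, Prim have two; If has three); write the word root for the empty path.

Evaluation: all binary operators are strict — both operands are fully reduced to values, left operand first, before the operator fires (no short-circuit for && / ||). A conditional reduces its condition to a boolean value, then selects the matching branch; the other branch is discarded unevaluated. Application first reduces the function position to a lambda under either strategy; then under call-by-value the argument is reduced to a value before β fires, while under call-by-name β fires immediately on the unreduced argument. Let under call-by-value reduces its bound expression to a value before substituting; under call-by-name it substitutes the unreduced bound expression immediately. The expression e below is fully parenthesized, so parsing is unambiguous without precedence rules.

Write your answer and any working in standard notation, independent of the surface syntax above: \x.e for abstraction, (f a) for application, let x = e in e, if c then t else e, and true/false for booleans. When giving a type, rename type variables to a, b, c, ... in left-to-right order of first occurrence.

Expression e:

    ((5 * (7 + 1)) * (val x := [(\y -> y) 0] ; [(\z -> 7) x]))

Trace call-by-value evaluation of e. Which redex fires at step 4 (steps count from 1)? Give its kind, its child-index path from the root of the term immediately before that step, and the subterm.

Trace:
step 0: ((5 * (7 + 1)) * (let x = ((\y.y) 0) in ((\z.7) x)))
step 1: [delta@0.1] ((5 * 8) * (let x = ((\y.y) 0) in ((\z.7) x)))
step 2: [delta@0] (40 * (let x = ((\y.y) 0) in ((\z.7) x)))
step 3: [beta@1.0] (40 * (let x = 0 in ((\z.7) x)))
step 4: [let@1] (40 * ((\z.7) 0))

Answer: let at 1 : (let x = 0 in ((\z.7) x))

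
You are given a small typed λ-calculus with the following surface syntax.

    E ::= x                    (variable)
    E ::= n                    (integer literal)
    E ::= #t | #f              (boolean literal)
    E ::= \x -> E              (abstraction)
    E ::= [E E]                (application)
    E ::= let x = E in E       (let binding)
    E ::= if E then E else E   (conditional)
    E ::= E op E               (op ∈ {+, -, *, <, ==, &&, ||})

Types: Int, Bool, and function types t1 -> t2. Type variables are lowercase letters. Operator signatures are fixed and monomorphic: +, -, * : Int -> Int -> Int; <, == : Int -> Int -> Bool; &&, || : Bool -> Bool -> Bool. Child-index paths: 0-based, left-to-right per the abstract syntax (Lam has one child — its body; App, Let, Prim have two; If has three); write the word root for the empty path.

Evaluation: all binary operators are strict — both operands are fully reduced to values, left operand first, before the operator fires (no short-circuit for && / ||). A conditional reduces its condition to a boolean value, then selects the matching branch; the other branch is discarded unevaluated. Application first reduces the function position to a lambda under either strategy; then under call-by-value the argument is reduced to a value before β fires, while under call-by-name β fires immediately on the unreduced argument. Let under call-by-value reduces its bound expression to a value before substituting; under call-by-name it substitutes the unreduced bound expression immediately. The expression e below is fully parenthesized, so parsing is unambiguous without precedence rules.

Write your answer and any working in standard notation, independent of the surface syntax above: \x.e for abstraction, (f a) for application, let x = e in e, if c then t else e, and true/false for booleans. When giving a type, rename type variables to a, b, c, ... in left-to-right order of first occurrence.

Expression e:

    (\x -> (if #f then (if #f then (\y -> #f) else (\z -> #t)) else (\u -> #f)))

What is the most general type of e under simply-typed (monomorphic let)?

Derivation:
  unify Bool ~ Bool
  unify Bool ~ Bool
\y._ : b -> Bool
\z._ : c -> Bool
  unify b -> Bool ~ c -> Bool
  unify b ~ c
  unify Bool ~ Bool
\u._ : d -> Bool
  unify c -> Bool ~ d -> Bool
  unify c ~ d
  unify Bool ~ Bool
\x._ : a -> d -> Bool

Answer: a -> b -> Bool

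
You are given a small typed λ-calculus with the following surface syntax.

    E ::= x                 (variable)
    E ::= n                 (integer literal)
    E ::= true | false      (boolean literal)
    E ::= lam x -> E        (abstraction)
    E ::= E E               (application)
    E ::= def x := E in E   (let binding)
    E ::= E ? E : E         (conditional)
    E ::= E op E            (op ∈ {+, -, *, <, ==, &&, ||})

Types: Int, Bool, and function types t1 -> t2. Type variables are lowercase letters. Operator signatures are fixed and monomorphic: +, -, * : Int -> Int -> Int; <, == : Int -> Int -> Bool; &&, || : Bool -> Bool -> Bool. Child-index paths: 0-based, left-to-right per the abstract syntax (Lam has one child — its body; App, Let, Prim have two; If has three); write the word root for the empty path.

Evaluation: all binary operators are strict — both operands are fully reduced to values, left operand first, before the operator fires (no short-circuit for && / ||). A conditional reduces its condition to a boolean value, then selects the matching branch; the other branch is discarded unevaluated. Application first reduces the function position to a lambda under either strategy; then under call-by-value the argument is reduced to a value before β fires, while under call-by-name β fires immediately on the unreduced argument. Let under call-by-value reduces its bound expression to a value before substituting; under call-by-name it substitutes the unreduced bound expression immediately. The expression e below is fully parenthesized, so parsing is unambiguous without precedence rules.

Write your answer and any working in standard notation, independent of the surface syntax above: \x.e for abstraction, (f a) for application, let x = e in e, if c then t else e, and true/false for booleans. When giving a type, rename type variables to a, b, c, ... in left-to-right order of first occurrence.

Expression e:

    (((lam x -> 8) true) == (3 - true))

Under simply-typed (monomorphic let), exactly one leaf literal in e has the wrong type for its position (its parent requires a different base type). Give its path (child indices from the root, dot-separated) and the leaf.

Answer: 1.1 : true

Derivation:
\x._ : a -> Int
  unify a -> Int ~ Bool -> b
  unify a ~ Bool
  unify Int ~ b
_ _ : Int
  unify Int ~ Int
  unify Int ~ Int
  unify Bool ~ Int
  FAIL: mismatch Bool ~ Int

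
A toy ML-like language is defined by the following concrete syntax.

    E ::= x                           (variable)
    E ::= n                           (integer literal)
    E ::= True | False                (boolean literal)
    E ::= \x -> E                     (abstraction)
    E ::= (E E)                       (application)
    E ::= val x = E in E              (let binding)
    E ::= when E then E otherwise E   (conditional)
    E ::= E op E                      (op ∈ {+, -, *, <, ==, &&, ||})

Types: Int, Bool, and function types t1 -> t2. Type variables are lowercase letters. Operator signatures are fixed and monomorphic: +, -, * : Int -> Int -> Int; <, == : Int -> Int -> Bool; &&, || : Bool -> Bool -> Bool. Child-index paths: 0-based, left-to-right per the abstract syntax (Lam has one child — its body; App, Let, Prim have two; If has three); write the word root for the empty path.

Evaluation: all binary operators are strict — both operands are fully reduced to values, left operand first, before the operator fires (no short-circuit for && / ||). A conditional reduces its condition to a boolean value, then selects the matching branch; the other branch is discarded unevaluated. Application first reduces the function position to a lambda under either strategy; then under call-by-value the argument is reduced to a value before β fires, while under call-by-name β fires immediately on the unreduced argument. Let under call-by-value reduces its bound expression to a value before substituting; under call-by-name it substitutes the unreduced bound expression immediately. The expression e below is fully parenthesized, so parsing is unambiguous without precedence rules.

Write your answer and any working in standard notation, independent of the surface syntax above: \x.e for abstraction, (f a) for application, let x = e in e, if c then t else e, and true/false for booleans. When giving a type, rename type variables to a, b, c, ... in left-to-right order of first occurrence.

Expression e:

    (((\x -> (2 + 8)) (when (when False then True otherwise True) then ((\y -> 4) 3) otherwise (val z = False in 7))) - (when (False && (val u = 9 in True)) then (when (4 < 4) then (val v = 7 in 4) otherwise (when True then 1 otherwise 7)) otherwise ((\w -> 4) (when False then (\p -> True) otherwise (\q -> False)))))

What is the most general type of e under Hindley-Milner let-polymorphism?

Answer: Int

Trace:
  unify Int ~ Int
  unify Int ~ Int
\x._ : a -> Int
  unify Bool ~ Bool
  unify Bool ~ Bool
  unify Bool ~ Bool
\y._ : b -> Int
  unify b -> Int ~ Int -> c
  unify b ~ Int
  unify Int ~ c
_ _ : Int
let z : Bool
  unify Int ~ Int
  unify a -> Int ~ Int -> d
  unify a ~ Int
  unify Int ~ d
_ _ : Int
  unify Int ~ Int
  unify Bool ~ Bool
let u : Int
  unify Bool ~ Bool
  unify Bool ~ Bool
  unify Int ~ Int
  unify Int ~ Int
  unify Bool ~ Bool
let v : Int
  unify Bool ~ Bool
  unify Int ~ Int
  unify Int ~ Int
\w._ : e -> Int
  unify Bool ~ Bool
\p._ : f -> Bool
\q._ : g -> Bool
  unify f -> Bool ~ g -> Bool
  unify f ~ g
  unify Bool ~ Bool
  unify e -> Int ~ (g -> Bool) -> h
  unify e ~ g -> Bool
  unify Int ~ h
_ _ : Int
  unify Int ~ Int
  unify Int ~ Int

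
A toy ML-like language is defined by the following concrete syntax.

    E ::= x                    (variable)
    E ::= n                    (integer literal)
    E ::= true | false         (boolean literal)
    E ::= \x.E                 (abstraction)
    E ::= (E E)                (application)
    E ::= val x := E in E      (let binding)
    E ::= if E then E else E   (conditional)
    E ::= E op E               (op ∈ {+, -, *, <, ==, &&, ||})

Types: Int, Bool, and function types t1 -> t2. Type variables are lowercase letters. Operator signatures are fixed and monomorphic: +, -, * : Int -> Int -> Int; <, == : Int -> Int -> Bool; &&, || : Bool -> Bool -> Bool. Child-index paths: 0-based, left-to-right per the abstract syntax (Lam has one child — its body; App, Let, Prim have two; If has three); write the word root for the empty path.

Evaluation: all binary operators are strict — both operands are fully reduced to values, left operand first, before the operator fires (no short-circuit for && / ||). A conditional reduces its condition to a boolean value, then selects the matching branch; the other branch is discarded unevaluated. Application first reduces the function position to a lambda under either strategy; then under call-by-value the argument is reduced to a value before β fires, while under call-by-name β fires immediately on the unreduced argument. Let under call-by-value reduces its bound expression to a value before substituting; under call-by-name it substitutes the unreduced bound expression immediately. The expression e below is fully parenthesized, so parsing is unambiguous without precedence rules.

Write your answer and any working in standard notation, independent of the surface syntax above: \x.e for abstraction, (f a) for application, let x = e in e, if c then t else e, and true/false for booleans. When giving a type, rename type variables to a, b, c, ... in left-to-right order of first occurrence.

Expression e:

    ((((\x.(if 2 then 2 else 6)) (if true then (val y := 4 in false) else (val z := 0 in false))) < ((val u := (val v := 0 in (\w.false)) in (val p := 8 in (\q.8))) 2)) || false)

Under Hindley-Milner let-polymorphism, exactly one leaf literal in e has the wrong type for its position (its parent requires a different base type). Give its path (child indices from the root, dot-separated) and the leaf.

Derivation:
  unify Int ~ Bool
  FAIL: mismatch Int ~ Bool

Answer: 0.0.0.0.0 : 2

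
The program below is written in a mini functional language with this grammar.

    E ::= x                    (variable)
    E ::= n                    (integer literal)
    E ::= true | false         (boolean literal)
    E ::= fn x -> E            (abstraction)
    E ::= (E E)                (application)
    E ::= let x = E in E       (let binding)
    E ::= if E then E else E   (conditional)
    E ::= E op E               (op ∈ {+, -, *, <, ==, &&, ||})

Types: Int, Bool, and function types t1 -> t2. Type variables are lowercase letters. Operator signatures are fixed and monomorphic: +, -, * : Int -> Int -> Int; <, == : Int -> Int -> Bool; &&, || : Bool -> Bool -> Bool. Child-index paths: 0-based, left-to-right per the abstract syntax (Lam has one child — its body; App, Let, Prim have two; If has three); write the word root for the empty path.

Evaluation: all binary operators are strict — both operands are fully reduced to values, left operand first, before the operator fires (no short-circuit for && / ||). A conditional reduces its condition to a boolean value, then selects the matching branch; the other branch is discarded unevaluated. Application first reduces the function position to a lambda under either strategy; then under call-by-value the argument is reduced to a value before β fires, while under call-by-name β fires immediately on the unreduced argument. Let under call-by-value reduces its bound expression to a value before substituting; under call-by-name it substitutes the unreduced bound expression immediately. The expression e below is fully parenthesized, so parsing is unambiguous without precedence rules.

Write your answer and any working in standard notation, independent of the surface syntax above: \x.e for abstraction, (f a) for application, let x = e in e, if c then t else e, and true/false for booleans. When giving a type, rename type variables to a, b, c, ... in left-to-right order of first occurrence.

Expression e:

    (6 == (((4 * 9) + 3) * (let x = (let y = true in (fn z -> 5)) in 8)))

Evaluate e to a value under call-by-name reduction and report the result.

Answer: false

Derivation:
step 0: (6 == (((4 * 9) + 3) * (let x = (let y = true in (\z.5)) in 8)))
step 1: [delta@1.0.0] (6 == ((36 + 3) * (let x = (let y = true in (\z.5)) in 8)))
step 2: [delta@1.0] (6 == (39 * (let x = (let y = true in (\z.5)) in 8)))
step 3: [let@1.1] (6 == (39 * 8))
step 4: [delta@1] (6 == 312)
step 5: [delta@root] false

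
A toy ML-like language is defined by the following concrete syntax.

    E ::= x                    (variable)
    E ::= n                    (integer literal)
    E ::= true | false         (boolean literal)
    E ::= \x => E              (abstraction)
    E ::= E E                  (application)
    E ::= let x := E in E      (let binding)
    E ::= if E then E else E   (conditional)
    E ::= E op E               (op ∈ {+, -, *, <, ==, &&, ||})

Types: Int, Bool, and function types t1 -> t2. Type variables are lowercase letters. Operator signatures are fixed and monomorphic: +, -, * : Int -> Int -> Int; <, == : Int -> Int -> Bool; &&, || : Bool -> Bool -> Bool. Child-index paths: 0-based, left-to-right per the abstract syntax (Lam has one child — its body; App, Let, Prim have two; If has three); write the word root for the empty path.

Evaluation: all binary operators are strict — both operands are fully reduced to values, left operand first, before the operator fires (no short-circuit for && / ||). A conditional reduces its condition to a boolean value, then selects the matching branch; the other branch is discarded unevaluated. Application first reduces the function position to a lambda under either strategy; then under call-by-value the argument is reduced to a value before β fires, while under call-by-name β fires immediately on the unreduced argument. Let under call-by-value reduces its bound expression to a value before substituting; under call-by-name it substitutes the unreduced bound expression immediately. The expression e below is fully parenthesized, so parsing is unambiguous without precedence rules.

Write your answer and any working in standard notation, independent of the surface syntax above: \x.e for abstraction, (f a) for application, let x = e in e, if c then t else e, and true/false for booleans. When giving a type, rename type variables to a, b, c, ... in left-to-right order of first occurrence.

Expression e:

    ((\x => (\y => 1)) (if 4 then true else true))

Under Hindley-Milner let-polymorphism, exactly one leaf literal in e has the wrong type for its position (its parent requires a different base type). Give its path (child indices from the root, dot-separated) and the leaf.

Derivation:
\y._ : b -> Int
\x._ : a -> b -> Int
  unify Int ~ Bool
  FAIL: mismatch Int ~ Bool

Answer: 1.0 : 4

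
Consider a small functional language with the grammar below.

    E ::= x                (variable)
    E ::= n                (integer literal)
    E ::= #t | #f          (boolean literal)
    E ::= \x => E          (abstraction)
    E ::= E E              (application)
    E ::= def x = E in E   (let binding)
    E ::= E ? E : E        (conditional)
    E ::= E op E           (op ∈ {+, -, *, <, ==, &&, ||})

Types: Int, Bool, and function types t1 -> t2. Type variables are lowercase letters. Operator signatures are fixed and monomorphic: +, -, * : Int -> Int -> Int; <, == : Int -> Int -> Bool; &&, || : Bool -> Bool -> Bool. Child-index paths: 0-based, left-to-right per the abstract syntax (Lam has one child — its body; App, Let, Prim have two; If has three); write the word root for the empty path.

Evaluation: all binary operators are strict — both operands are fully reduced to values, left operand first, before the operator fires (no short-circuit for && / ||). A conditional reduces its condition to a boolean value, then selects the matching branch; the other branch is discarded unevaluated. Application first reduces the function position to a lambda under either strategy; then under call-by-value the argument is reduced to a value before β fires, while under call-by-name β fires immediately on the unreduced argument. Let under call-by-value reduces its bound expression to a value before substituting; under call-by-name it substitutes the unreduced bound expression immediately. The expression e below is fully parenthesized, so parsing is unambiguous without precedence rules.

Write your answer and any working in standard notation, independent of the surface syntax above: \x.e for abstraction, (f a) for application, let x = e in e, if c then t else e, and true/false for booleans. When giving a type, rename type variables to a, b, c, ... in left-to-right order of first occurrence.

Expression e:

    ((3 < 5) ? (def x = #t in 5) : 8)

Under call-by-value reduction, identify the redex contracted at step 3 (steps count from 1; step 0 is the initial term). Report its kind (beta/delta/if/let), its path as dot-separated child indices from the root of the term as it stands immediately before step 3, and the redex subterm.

Answer: let at root : (let x = true in 5)

Derivation:
step 0: (if (3 < 5) then (let x = true in 5) else 8)
step 1: [delta@0] (if true then (let x = true in 5) else 8)
step 2: [if@root] (let x = true in 5)
step 3: [let@root] 5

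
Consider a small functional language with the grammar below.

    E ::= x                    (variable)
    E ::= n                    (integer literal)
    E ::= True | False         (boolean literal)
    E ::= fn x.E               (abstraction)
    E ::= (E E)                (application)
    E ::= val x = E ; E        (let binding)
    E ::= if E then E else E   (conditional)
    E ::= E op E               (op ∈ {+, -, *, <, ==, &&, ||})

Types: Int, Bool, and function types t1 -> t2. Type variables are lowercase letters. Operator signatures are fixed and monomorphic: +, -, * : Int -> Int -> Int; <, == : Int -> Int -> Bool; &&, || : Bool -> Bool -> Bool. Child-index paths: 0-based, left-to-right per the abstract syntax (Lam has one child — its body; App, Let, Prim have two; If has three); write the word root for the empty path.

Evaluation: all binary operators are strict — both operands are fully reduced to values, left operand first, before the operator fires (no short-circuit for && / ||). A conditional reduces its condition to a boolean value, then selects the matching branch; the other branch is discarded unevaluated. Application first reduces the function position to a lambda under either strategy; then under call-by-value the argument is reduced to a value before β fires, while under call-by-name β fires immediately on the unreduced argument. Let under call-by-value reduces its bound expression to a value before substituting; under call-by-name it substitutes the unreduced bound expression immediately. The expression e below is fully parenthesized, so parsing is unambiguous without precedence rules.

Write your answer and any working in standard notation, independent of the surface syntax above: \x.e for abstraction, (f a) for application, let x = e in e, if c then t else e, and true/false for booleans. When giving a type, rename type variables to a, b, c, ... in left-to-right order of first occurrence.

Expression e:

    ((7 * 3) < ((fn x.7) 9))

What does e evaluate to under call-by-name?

Trace:
step 0: ((7 * 3) < ((\x.7) 9))
step 1: [delta@0] (21 < ((\x.7) 9))
step 2: [beta@1] (21 < 7)
step 3: [delta@root] false

Answer: false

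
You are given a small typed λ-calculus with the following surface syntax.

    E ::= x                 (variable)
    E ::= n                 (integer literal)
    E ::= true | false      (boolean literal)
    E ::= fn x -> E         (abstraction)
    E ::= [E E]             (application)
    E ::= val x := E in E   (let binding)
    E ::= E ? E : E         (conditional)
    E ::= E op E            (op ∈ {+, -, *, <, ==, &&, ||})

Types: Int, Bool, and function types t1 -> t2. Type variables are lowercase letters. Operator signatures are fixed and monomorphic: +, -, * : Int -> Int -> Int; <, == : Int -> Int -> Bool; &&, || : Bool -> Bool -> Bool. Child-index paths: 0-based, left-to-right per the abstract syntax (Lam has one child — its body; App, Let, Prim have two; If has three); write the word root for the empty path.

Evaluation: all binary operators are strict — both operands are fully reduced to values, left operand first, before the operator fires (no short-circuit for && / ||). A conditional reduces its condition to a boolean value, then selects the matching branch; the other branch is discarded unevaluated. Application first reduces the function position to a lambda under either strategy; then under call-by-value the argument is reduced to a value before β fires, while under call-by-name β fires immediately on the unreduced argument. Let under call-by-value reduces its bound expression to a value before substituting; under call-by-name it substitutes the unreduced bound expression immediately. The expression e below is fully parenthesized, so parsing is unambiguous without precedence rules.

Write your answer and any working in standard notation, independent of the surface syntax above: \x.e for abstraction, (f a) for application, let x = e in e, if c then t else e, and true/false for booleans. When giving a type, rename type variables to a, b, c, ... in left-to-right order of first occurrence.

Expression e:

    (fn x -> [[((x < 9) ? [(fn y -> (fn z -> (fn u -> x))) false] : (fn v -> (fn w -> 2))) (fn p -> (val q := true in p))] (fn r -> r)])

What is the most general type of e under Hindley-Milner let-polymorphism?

Trace:
x : a
  unify a ~ Int
  unify Int ~ Int
  unify Bool ~ Bool
x : Int
\u._ : d -> Int
\z._ : c -> d -> Int
\y._ : b -> c -> d -> Int
  unify b -> c -> d -> Int ~ Bool -> e
  unify b ~ Bool
  unify c -> d -> Int ~ e
_ _ : c -> d -> Int
\w._ : g -> Int
\v._ : f -> g -> Int
  unify c -> d -> Int ~ f -> g -> Int
  unify c ~ f
  unify d -> Int ~ g -> Int
  unify d ~ g
  unify Int ~ Int
let q : Bool
p : h
\p._ : h -> h
  unify f -> g -> Int ~ (h -> h) -> i
  unify f ~ h -> h
  unify g -> Int ~ i
_ _ : g -> Int
r : j
\r._ : j -> j
  unify g -> Int ~ (j -> j) -> k
  unify g ~ j -> j
  unify Int ~ k
_ _ : Int
\x._ : Int -> Int

Answer: Int -> Int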